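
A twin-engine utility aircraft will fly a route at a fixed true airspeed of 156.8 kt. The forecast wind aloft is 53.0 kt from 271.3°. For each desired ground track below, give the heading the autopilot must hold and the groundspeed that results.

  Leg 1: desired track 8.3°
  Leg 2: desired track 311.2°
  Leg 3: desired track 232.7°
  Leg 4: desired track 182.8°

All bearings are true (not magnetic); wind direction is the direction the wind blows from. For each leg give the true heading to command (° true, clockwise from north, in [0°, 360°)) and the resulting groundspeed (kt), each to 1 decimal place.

Leg 1: heading=348.7°, groundspeed=154.2 kt
Leg 2: heading=298.7°, groundspeed=112.4 kt
Leg 3: heading=244.9°, groundspeed=111.9 kt
Leg 4: heading=202.5°, groundspeed=146.2 kt

Leg 1: desired track 8.3°; wind correction -19.6° → command heading 348.7°, groundspeed 154.2 kt
Leg 2: desired track 311.2°; wind correction -12.5° → command heading 298.7°, groundspeed 112.4 kt
Leg 3: desired track 232.7°; wind correction +12.2° → command heading 244.9°, groundspeed 111.9 kt
Leg 4: desired track 182.8°; wind correction +19.7° → command heading 202.5°, groundspeed 146.2 kt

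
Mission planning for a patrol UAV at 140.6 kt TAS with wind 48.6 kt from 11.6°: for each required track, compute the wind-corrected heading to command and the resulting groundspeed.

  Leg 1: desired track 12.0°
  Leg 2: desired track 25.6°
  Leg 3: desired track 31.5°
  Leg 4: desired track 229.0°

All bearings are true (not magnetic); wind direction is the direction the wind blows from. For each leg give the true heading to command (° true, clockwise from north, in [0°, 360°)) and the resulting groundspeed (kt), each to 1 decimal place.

Leg 1: desired track 12.0°; wind correction -0.1° → command heading 11.9°, groundspeed 92.0 kt
Leg 2: desired track 25.6°; wind correction -4.8° → command heading 20.8°, groundspeed 93.0 kt
Leg 3: desired track 31.5°; wind correction -6.8° → command heading 24.7°, groundspeed 93.9 kt
Leg 4: desired track 229.0°; wind correction +12.1° → command heading 241.1°, groundspeed 176.1 kt

Leg 1: heading=11.9°, groundspeed=92.0 kt
Leg 2: heading=20.8°, groundspeed=93.0 kt
Leg 3: heading=24.7°, groundspeed=93.9 kt
Leg 4: heading=241.1°, groundspeed=176.1 kt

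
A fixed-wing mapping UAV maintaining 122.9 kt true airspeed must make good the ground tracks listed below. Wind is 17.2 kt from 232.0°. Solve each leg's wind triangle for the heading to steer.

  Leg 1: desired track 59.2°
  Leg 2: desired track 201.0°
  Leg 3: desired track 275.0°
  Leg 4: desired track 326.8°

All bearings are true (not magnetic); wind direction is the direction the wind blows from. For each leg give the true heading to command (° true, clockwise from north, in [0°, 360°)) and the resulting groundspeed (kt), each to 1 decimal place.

Leg 1: heading=60.2°, groundspeed=139.9 kt
Leg 2: heading=205.1°, groundspeed=107.8 kt
Leg 3: heading=269.5°, groundspeed=109.8 kt
Leg 4: heading=318.8°, groundspeed=123.1 kt

Leg 1: desired track 59.2°; wind correction +1.0° → command heading 60.2°, groundspeed 139.9 kt
Leg 2: desired track 201.0°; wind correction +4.1° → command heading 205.1°, groundspeed 107.8 kt
Leg 3: desired track 275.0°; wind correction -5.5° → command heading 269.5°, groundspeed 109.8 kt
Leg 4: desired track 326.8°; wind correction -8.0° → command heading 318.8°, groundspeed 123.1 kt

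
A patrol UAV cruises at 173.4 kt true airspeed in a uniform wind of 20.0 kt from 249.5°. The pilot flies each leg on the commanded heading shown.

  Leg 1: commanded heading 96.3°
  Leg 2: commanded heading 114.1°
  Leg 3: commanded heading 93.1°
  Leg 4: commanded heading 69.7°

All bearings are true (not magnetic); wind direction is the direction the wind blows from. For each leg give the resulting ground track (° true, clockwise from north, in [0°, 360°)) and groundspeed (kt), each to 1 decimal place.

Leg 1: track=93.6°, groundspeed=191.5 kt
Leg 2: track=109.8°, groundspeed=188.2 kt
Leg 3: track=90.7°, groundspeed=191.9 kt
Leg 4: track=69.7°, groundspeed=193.4 kt

Leg 1: heading 96.3°; drift -2.7° → track 93.6°, groundspeed 191.5 kt
Leg 2: heading 114.1°; drift -4.3° → track 109.8°, groundspeed 188.2 kt
Leg 3: heading 93.1°; drift -2.4° → track 90.7°, groundspeed 191.9 kt
Leg 4: heading 69.7°; drift +0.0° → track 69.7°, groundspeed 193.4 kt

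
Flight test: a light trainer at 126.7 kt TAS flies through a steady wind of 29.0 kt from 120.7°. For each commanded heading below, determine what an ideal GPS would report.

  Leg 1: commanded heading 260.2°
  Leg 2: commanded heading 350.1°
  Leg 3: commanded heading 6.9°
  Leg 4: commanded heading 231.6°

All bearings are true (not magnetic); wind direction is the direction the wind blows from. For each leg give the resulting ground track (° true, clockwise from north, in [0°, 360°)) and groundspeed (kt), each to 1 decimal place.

Leg 1: heading 260.2°; drift +7.2° → track 267.4°, groundspeed 149.9 kt
Leg 2: heading 350.1°; drift -8.6° → track 341.5°, groundspeed 147.2 kt
Leg 3: heading 6.9°; drift -10.9° → track 356.0°, groundspeed 140.9 kt
Leg 4: heading 231.6°; drift +11.2° → track 242.8°, groundspeed 139.7 kt

Leg 1: track=267.4°, groundspeed=149.9 kt
Leg 2: track=341.5°, groundspeed=147.2 kt
Leg 3: track=356.0°, groundspeed=140.9 kt
Leg 4: track=242.8°, groundspeed=139.7 kt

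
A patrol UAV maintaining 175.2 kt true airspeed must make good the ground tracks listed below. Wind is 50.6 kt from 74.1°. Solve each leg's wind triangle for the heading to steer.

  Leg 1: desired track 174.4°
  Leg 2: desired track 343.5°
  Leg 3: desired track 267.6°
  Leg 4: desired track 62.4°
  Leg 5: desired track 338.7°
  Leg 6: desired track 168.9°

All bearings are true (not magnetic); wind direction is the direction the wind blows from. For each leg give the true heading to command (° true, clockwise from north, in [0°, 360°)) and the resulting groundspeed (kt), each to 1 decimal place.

Leg 1: desired track 174.4°; wind correction -16.5° → command heading 157.9°, groundspeed 177.0 kt
Leg 2: desired track 343.5°; wind correction +16.8° → command heading 0.3°, groundspeed 168.3 kt
Leg 3: desired track 267.6°; wind correction +3.9° → command heading 271.5°, groundspeed 224.0 kt
Leg 4: desired track 62.4°; wind correction +3.4° → command heading 65.8°, groundspeed 125.4 kt
Leg 5: desired track 338.7°; wind correction +16.7° → command heading 355.4°, groundspeed 172.6 kt
Leg 6: desired track 168.9°; wind correction -16.7° → command heading 152.2°, groundspeed 172.0 kt

Leg 1: heading=157.9°, groundspeed=177.0 kt
Leg 2: heading=0.3°, groundspeed=168.3 kt
Leg 3: heading=271.5°, groundspeed=224.0 kt
Leg 4: heading=65.8°, groundspeed=125.4 kt
Leg 5: heading=355.4°, groundspeed=172.6 kt
Leg 6: heading=152.2°, groundspeed=172.0 kt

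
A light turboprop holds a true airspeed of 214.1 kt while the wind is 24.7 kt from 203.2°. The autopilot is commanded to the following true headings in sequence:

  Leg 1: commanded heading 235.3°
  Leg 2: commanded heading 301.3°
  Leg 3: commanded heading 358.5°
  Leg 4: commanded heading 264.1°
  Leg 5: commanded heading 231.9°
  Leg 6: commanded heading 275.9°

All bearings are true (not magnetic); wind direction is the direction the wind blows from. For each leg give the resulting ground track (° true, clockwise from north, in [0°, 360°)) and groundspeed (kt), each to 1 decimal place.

Leg 1: heading 235.3°; drift +3.9° → track 239.2°, groundspeed 193.6 kt
Leg 2: heading 301.3°; drift +6.4° → track 307.7°, groundspeed 219.0 kt
Leg 3: heading 358.5°; drift +2.5° → track 1.0°, groundspeed 236.8 kt
Leg 4: heading 264.1°; drift +6.1° → track 270.2°, groundspeed 203.2 kt
Leg 5: heading 231.9°; drift +3.5° → track 235.4°, groundspeed 192.8 kt
Leg 6: heading 275.9°; drift +6.5° → track 282.4°, groundspeed 208.1 kt

Leg 1: track=239.2°, groundspeed=193.6 kt
Leg 2: track=307.7°, groundspeed=219.0 kt
Leg 3: track=1.0°, groundspeed=236.8 kt
Leg 4: track=270.2°, groundspeed=203.2 kt
Leg 5: track=235.4°, groundspeed=192.8 kt
Leg 6: track=282.4°, groundspeed=208.1 kt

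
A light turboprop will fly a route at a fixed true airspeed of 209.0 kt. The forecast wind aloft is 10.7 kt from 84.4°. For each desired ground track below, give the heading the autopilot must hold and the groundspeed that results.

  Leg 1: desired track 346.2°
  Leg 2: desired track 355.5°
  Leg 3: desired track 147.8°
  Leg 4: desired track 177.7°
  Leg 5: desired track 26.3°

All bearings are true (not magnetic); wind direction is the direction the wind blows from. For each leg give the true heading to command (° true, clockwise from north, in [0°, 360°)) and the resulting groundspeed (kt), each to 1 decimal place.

Leg 1: heading=349.1°, groundspeed=210.3 kt
Leg 2: heading=358.4°, groundspeed=208.5 kt
Leg 3: heading=145.2°, groundspeed=204.0 kt
Leg 4: heading=174.8°, groundspeed=209.3 kt
Leg 5: heading=28.8°, groundspeed=203.1 kt

Leg 1: desired track 346.2°; wind correction +2.9° → command heading 349.1°, groundspeed 210.3 kt
Leg 2: desired track 355.5°; wind correction +2.9° → command heading 358.4°, groundspeed 208.5 kt
Leg 3: desired track 147.8°; wind correction -2.6° → command heading 145.2°, groundspeed 204.0 kt
Leg 4: desired track 177.7°; wind correction -2.9° → command heading 174.8°, groundspeed 209.3 kt
Leg 5: desired track 26.3°; wind correction +2.5° → command heading 28.8°, groundspeed 203.1 kt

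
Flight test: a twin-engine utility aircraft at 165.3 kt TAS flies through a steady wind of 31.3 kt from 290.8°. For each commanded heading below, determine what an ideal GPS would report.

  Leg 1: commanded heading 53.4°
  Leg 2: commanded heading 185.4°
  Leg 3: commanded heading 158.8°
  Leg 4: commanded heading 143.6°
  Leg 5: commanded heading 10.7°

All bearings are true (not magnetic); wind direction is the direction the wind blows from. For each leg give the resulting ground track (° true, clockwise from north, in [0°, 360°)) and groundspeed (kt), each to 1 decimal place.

Leg 1: track=61.6°, groundspeed=184.1 kt
Leg 2: track=175.5°, groundspeed=176.2 kt
Leg 3: track=151.7°, groundspeed=187.7 kt
Leg 4: track=138.5°, groundspeed=192.4 kt
Leg 5: track=21.6°, groundspeed=162.8 kt

Leg 1: heading 53.4°; drift +8.2° → track 61.6°, groundspeed 184.1 kt
Leg 2: heading 185.4°; drift -9.9° → track 175.5°, groundspeed 176.2 kt
Leg 3: heading 158.8°; drift -7.1° → track 151.7°, groundspeed 187.7 kt
Leg 4: heading 143.6°; drift -5.1° → track 138.5°, groundspeed 192.4 kt
Leg 5: heading 10.7°; drift +10.9° → track 21.6°, groundspeed 162.8 kt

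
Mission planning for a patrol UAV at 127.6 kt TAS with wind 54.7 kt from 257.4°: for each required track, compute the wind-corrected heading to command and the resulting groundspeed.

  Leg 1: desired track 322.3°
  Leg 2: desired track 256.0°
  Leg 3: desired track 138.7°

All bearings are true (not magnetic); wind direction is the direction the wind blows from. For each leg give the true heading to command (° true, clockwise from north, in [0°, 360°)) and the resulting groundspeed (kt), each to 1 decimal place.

Leg 1: desired track 322.3°; wind correction -22.8° → command heading 299.5°, groundspeed 94.4 kt
Leg 2: desired track 256.0°; wind correction +0.6° → command heading 256.6°, groundspeed 72.9 kt
Leg 3: desired track 138.7°; wind correction +22.1° → command heading 160.8°, groundspeed 144.5 kt

Leg 1: heading=299.5°, groundspeed=94.4 kt
Leg 2: heading=256.6°, groundspeed=72.9 kt
Leg 3: heading=160.8°, groundspeed=144.5 kt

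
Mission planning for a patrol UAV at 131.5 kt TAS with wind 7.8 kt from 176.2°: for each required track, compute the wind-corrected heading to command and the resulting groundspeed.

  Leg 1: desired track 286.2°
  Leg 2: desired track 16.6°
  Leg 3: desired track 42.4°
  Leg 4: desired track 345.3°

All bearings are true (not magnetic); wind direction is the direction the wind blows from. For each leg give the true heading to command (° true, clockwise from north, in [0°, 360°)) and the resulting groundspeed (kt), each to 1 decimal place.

Leg 1: desired track 286.2°; wind correction -3.2° → command heading 283.0°, groundspeed 134.0 kt
Leg 2: desired track 16.6°; wind correction +1.2° → command heading 17.8°, groundspeed 138.8 kt
Leg 3: desired track 42.4°; wind correction +2.5° → command heading 44.9°, groundspeed 136.8 kt
Leg 4: desired track 345.3°; wind correction -0.6° → command heading 344.7°, groundspeed 139.2 kt

Leg 1: heading=283.0°, groundspeed=134.0 kt
Leg 2: heading=17.8°, groundspeed=138.8 kt
Leg 3: heading=44.9°, groundspeed=136.8 kt
Leg 4: heading=344.7°, groundspeed=139.2 kt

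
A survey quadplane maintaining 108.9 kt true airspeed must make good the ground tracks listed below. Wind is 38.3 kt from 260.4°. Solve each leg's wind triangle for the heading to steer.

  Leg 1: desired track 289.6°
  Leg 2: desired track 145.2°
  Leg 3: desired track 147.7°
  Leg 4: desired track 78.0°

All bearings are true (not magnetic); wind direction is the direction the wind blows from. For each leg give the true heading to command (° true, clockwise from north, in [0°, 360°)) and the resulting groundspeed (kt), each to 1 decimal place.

Leg 1: heading=279.7°, groundspeed=73.9 kt
Leg 2: heading=163.8°, groundspeed=119.5 kt
Leg 3: heading=166.6°, groundspeed=117.8 kt
Leg 4: heading=77.2°, groundspeed=147.2 kt

Leg 1: desired track 289.6°; wind correction -9.9° → command heading 279.7°, groundspeed 73.9 kt
Leg 2: desired track 145.2°; wind correction +18.6° → command heading 163.8°, groundspeed 119.5 kt
Leg 3: desired track 147.7°; wind correction +18.9° → command heading 166.6°, groundspeed 117.8 kt
Leg 4: desired track 78.0°; wind correction -0.8° → command heading 77.2°, groundspeed 147.2 kt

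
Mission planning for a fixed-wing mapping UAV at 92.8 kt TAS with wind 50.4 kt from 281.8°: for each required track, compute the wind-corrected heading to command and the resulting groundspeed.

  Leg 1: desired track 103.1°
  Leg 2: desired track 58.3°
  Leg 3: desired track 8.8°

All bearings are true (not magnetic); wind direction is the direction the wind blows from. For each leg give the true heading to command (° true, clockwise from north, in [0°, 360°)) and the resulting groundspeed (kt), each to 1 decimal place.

Leg 1: desired track 103.1°; wind correction +0.7° → command heading 103.8°, groundspeed 143.2 kt
Leg 2: desired track 58.3°; wind correction -22.0° → command heading 36.3°, groundspeed 122.6 kt
Leg 3: desired track 8.8°; wind correction -32.8° → command heading 336.0°, groundspeed 75.3 kt

Leg 1: heading=103.8°, groundspeed=143.2 kt
Leg 2: heading=36.3°, groundspeed=122.6 kt
Leg 3: heading=336.0°, groundspeed=75.3 kt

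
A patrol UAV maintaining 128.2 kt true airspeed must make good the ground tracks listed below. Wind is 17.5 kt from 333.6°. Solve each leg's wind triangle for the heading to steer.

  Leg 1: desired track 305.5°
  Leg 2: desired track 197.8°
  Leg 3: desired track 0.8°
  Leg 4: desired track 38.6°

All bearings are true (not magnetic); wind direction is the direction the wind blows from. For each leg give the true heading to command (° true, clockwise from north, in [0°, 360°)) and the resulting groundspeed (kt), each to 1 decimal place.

Leg 1: desired track 305.5°; wind correction +3.7° → command heading 309.2°, groundspeed 112.5 kt
Leg 2: desired track 197.8°; wind correction +5.5° → command heading 203.3°, groundspeed 140.2 kt
Leg 3: desired track 0.8°; wind correction -3.6° → command heading 357.2°, groundspeed 112.4 kt
Leg 4: desired track 38.6°; wind correction -7.1° → command heading 31.5°, groundspeed 119.8 kt

Leg 1: heading=309.2°, groundspeed=112.5 kt
Leg 2: heading=203.3°, groundspeed=140.2 kt
Leg 3: heading=357.2°, groundspeed=112.4 kt
Leg 4: heading=31.5°, groundspeed=119.8 kt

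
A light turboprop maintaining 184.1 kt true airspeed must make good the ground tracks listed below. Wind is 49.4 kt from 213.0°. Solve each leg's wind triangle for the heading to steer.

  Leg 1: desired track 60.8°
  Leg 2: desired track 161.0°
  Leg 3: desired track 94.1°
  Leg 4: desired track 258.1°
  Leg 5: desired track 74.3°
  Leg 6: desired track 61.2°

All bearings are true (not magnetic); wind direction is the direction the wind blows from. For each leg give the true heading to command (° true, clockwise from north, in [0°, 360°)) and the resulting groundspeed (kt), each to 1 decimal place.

Leg 1: desired track 60.8°; wind correction +7.2° → command heading 68.0°, groundspeed 226.4 kt
Leg 2: desired track 161.0°; wind correction +12.2° → command heading 173.2°, groundspeed 149.5 kt
Leg 3: desired track 94.1°; wind correction +13.6° → command heading 107.7°, groundspeed 202.8 kt
Leg 4: desired track 258.1°; wind correction -11.0° → command heading 247.1°, groundspeed 145.9 kt
Leg 5: desired track 74.3°; wind correction +10.2° → command heading 84.5°, groundspeed 218.3 kt
Leg 6: desired track 61.2°; wind correction +7.3° → command heading 68.5°, groundspeed 226.2 kt

Leg 1: heading=68.0°, groundspeed=226.4 kt
Leg 2: heading=173.2°, groundspeed=149.5 kt
Leg 3: heading=107.7°, groundspeed=202.8 kt
Leg 4: heading=247.1°, groundspeed=145.9 kt
Leg 5: heading=84.5°, groundspeed=218.3 kt
Leg 6: heading=68.5°, groundspeed=226.2 kt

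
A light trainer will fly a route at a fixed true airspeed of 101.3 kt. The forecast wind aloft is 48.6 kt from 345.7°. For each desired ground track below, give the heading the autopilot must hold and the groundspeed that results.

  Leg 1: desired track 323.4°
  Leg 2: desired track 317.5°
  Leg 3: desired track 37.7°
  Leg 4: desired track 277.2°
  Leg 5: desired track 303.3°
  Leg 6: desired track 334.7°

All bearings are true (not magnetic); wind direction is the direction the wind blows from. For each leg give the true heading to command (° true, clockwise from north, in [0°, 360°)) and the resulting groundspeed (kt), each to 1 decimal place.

Leg 1: heading=333.9°, groundspeed=54.6 kt
Leg 2: heading=330.6°, groundspeed=55.8 kt
Leg 3: heading=15.5°, groundspeed=63.9 kt
Leg 4: heading=303.7°, groundspeed=72.8 kt
Leg 5: heading=322.2°, groundspeed=60.0 kt
Leg 6: heading=340.0°, groundspeed=53.2 kt

Leg 1: desired track 323.4°; wind correction +10.5° → command heading 333.9°, groundspeed 54.6 kt
Leg 2: desired track 317.5°; wind correction +13.1° → command heading 330.6°, groundspeed 55.8 kt
Leg 3: desired track 37.7°; wind correction -22.2° → command heading 15.5°, groundspeed 63.9 kt
Leg 4: desired track 277.2°; wind correction +26.5° → command heading 303.7°, groundspeed 72.8 kt
Leg 5: desired track 303.3°; wind correction +18.9° → command heading 322.2°, groundspeed 60.0 kt
Leg 6: desired track 334.7°; wind correction +5.3° → command heading 340.0°, groundspeed 53.2 kt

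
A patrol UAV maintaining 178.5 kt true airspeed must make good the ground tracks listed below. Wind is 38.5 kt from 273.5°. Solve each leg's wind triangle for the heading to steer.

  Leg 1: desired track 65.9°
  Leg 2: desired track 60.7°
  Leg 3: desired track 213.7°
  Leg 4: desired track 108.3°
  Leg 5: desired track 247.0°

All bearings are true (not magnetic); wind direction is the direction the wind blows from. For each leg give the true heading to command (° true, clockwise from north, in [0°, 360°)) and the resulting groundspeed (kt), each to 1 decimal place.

Leg 1: desired track 65.9°; wind correction -5.7° → command heading 60.2°, groundspeed 211.7 kt
Leg 2: desired track 60.7°; wind correction -6.7° → command heading 54.0°, groundspeed 209.6 kt
Leg 3: desired track 213.7°; wind correction +10.7° → command heading 224.4°, groundspeed 156.0 kt
Leg 4: desired track 108.3°; wind correction +3.2° → command heading 111.5°, groundspeed 215.5 kt
Leg 5: desired track 247.0°; wind correction +5.5° → command heading 252.5°, groundspeed 143.2 kt

Leg 1: heading=60.2°, groundspeed=211.7 kt
Leg 2: heading=54.0°, groundspeed=209.6 kt
Leg 3: heading=224.4°, groundspeed=156.0 kt
Leg 4: heading=111.5°, groundspeed=215.5 kt
Leg 5: heading=252.5°, groundspeed=143.2 kt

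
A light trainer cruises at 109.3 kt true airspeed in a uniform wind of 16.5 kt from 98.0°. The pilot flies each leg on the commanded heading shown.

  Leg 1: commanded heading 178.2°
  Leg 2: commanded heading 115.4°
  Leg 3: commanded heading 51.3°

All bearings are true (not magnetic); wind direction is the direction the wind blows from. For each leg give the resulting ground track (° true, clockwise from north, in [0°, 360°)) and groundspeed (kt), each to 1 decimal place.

Leg 1: track=186.9°, groundspeed=107.7 kt
Leg 2: track=118.4°, groundspeed=93.7 kt
Leg 3: track=44.3°, groundspeed=98.7 kt

Leg 1: heading 178.2°; drift +8.7° → track 186.9°, groundspeed 107.7 kt
Leg 2: heading 115.4°; drift +3.0° → track 118.4°, groundspeed 93.7 kt
Leg 3: heading 51.3°; drift -7.0° → track 44.3°, groundspeed 98.7 kt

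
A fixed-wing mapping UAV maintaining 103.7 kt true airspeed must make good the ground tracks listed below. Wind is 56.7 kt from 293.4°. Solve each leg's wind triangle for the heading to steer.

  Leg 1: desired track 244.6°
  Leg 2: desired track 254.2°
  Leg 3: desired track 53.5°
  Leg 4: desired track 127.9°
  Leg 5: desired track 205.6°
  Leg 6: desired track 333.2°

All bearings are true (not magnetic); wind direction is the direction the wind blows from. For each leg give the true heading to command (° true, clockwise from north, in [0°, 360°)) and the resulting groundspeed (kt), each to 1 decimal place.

Leg 1: heading=268.9°, groundspeed=57.2 kt
Leg 2: heading=274.4°, groundspeed=53.4 kt
Leg 3: heading=25.3°, groundspeed=119.8 kt
Leg 4: heading=135.8°, groundspeed=157.6 kt
Leg 5: heading=238.7°, groundspeed=84.7 kt
Leg 6: heading=312.7°, groundspeed=53.6 kt

Leg 1: desired track 244.6°; wind correction +24.3° → command heading 268.9°, groundspeed 57.2 kt
Leg 2: desired track 254.2°; wind correction +20.2° → command heading 274.4°, groundspeed 53.4 kt
Leg 3: desired track 53.5°; wind correction -28.2° → command heading 25.3°, groundspeed 119.8 kt
Leg 4: desired track 127.9°; wind correction +7.9° → command heading 135.8°, groundspeed 157.6 kt
Leg 5: desired track 205.6°; wind correction +33.1° → command heading 238.7°, groundspeed 84.7 kt
Leg 6: desired track 333.2°; wind correction -20.5° → command heading 312.7°, groundspeed 53.6 kt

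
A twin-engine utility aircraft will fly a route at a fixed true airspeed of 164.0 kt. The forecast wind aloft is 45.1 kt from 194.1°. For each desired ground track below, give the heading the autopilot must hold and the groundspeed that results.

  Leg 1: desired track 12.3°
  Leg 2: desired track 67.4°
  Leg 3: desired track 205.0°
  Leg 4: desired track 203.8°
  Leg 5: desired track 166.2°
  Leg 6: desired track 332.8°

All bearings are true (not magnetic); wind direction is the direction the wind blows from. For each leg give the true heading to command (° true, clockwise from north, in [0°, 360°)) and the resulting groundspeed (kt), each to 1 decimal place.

Leg 1: heading=11.8°, groundspeed=209.1 kt
Leg 2: heading=80.1°, groundspeed=186.9 kt
Leg 3: heading=202.0°, groundspeed=119.5 kt
Leg 4: heading=201.1°, groundspeed=119.4 kt
Leg 5: heading=173.6°, groundspeed=122.8 kt
Leg 6: heading=322.3°, groundspeed=195.2 kt

Leg 1: desired track 12.3°; wind correction -0.5° → command heading 11.8°, groundspeed 209.1 kt
Leg 2: desired track 67.4°; wind correction +12.7° → command heading 80.1°, groundspeed 186.9 kt
Leg 3: desired track 205.0°; wind correction -3.0° → command heading 202.0°, groundspeed 119.5 kt
Leg 4: desired track 203.8°; wind correction -2.7° → command heading 201.1°, groundspeed 119.4 kt
Leg 5: desired track 166.2°; wind correction +7.4° → command heading 173.6°, groundspeed 122.8 kt
Leg 6: desired track 332.8°; wind correction -10.5° → command heading 322.3°, groundspeed 195.2 kt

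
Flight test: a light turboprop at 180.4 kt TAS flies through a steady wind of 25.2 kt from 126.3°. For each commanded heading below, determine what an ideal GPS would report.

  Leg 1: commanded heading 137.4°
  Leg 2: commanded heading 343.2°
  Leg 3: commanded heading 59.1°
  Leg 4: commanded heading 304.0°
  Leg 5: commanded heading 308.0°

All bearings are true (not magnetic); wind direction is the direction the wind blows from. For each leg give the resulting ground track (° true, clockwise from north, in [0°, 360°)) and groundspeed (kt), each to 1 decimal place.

Leg 1: track=139.2°, groundspeed=155.7 kt
Leg 2: track=338.9°, groundspeed=201.1 kt
Leg 3: track=51.3°, groundspeed=172.2 kt
Leg 4: track=304.3°, groundspeed=205.6 kt
Leg 5: track=307.8°, groundspeed=205.6 kt

Leg 1: heading 137.4°; drift +1.8° → track 139.2°, groundspeed 155.7 kt
Leg 2: heading 343.2°; drift -4.3° → track 338.9°, groundspeed 201.1 kt
Leg 3: heading 59.1°; drift -7.8° → track 51.3°, groundspeed 172.2 kt
Leg 4: heading 304.0°; drift +0.3° → track 304.3°, groundspeed 205.6 kt
Leg 5: heading 308.0°; drift -0.2° → track 307.8°, groundspeed 205.6 kt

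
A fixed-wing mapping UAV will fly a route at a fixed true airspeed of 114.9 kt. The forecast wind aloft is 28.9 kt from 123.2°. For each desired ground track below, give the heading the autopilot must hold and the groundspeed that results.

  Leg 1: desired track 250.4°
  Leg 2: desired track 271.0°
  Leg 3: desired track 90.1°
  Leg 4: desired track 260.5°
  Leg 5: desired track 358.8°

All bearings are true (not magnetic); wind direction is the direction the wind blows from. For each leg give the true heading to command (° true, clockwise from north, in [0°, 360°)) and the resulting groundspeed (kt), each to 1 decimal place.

Leg 1: heading=238.8°, groundspeed=130.0 kt
Leg 2: heading=263.3°, groundspeed=138.3 kt
Leg 3: heading=98.0°, groundspeed=89.6 kt
Leg 4: heading=250.7°, groundspeed=134.5 kt
Leg 5: heading=10.8°, groundspeed=128.7 kt

Leg 1: desired track 250.4°; wind correction -11.6° → command heading 238.8°, groundspeed 130.0 kt
Leg 2: desired track 271.0°; wind correction -7.7° → command heading 263.3°, groundspeed 138.3 kt
Leg 3: desired track 90.1°; wind correction +7.9° → command heading 98.0°, groundspeed 89.6 kt
Leg 4: desired track 260.5°; wind correction -9.8° → command heading 250.7°, groundspeed 134.5 kt
Leg 5: desired track 358.8°; wind correction +12.0° → command heading 10.8°, groundspeed 128.7 kt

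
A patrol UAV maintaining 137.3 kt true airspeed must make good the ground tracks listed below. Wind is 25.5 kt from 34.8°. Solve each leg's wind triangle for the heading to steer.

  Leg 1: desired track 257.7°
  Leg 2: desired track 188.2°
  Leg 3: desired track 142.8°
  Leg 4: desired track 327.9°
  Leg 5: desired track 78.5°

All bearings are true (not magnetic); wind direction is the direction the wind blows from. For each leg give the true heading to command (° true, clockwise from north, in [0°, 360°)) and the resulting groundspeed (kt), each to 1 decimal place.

Leg 1: heading=265.0°, groundspeed=154.9 kt
Leg 2: heading=183.4°, groundspeed=159.6 kt
Leg 3: heading=132.6°, groundspeed=143.0 kt
Leg 4: heading=337.7°, groundspeed=125.3 kt
Leg 5: heading=71.1°, groundspeed=117.7 kt

Leg 1: desired track 257.7°; wind correction +7.3° → command heading 265.0°, groundspeed 154.9 kt
Leg 2: desired track 188.2°; wind correction -4.8° → command heading 183.4°, groundspeed 159.6 kt
Leg 3: desired track 142.8°; wind correction -10.2° → command heading 132.6°, groundspeed 143.0 kt
Leg 4: desired track 327.9°; wind correction +9.8° → command heading 337.7°, groundspeed 125.3 kt
Leg 5: desired track 78.5°; wind correction -7.4° → command heading 71.1°, groundspeed 117.7 kt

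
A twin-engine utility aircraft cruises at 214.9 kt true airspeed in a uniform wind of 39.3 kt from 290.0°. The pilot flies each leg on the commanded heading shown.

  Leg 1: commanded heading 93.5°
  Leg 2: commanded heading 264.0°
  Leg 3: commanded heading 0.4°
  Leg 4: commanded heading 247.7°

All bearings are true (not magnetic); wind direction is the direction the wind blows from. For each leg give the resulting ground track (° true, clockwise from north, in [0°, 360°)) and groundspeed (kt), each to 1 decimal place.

Leg 1: heading 93.5°; drift +2.5° → track 96.0°, groundspeed 252.8 kt
Leg 2: heading 264.0°; drift -5.5° → track 258.5°, groundspeed 180.4 kt
Leg 3: heading 0.4°; drift +10.4° → track 10.8°, groundspeed 205.1 kt
Leg 4: heading 247.7°; drift -8.1° → track 239.6°, groundspeed 187.7 kt

Leg 1: track=96.0°, groundspeed=252.8 kt
Leg 2: track=258.5°, groundspeed=180.4 kt
Leg 3: track=10.8°, groundspeed=205.1 kt
Leg 4: track=239.6°, groundspeed=187.7 kt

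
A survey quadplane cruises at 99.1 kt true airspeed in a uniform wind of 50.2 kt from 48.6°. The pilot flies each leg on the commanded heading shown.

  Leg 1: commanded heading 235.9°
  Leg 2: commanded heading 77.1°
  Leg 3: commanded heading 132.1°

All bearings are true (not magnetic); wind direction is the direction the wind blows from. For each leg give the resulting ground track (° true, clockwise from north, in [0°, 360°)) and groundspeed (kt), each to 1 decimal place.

Leg 1: track=233.4°, groundspeed=149.0 kt
Leg 2: track=100.6°, groundspeed=60.0 kt
Leg 3: track=160.2°, groundspeed=105.9 kt

Leg 1: heading 235.9°; drift -2.5° → track 233.4°, groundspeed 149.0 kt
Leg 2: heading 77.1°; drift +23.5° → track 100.6°, groundspeed 60.0 kt
Leg 3: heading 132.1°; drift +28.1° → track 160.2°, groundspeed 105.9 kt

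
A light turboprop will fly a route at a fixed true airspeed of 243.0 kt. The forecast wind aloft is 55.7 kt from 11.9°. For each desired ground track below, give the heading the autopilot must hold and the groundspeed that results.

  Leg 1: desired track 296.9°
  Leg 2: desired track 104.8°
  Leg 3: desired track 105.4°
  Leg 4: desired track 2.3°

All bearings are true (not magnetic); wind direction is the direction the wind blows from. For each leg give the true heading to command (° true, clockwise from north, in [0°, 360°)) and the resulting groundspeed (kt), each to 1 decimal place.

Leg 1: heading=309.7°, groundspeed=222.6 kt
Leg 2: heading=91.6°, groundspeed=239.4 kt
Leg 3: heading=92.2°, groundspeed=240.0 kt
Leg 4: heading=4.5°, groundspeed=187.9 kt

Leg 1: desired track 296.9°; wind correction +12.8° → command heading 309.7°, groundspeed 222.6 kt
Leg 2: desired track 104.8°; wind correction -13.2° → command heading 91.6°, groundspeed 239.4 kt
Leg 3: desired track 105.4°; wind correction -13.2° → command heading 92.2°, groundspeed 240.0 kt
Leg 4: desired track 2.3°; wind correction +2.2° → command heading 4.5°, groundspeed 187.9 kt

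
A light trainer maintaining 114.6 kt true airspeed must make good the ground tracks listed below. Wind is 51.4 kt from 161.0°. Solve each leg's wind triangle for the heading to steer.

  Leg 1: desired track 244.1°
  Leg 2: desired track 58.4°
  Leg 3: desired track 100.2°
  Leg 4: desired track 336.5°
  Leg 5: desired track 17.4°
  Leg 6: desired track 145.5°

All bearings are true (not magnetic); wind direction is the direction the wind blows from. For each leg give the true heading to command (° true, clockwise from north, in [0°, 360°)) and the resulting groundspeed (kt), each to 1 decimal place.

Leg 1: heading=217.7°, groundspeed=96.4 kt
Leg 2: heading=84.4°, groundspeed=114.3 kt
Leg 3: heading=123.2°, groundspeed=80.4 kt
Leg 4: heading=334.5°, groundspeed=165.8 kt
Leg 5: heading=32.8°, groundspeed=151.8 kt
Leg 6: heading=152.4°, groundspeed=64.2 kt

Leg 1: desired track 244.1°; wind correction -26.4° → command heading 217.7°, groundspeed 96.4 kt
Leg 2: desired track 58.4°; wind correction +26.0° → command heading 84.4°, groundspeed 114.3 kt
Leg 3: desired track 100.2°; wind correction +23.0° → command heading 123.2°, groundspeed 80.4 kt
Leg 4: desired track 336.5°; wind correction -2.0° → command heading 334.5°, groundspeed 165.8 kt
Leg 5: desired track 17.4°; wind correction +15.4° → command heading 32.8°, groundspeed 151.8 kt
Leg 6: desired track 145.5°; wind correction +6.9° → command heading 152.4°, groundspeed 64.2 kt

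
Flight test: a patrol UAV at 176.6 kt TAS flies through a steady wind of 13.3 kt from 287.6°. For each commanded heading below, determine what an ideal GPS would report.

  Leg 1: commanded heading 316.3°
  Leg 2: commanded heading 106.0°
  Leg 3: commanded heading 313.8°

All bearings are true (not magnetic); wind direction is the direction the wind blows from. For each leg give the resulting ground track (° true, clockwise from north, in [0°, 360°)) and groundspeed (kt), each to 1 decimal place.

Leg 1: heading 316.3°; drift +2.2° → track 318.5°, groundspeed 165.1 kt
Leg 2: heading 106.0°; drift +0.1° → track 106.1°, groundspeed 189.9 kt
Leg 3: heading 313.8°; drift +2.0° → track 315.8°, groundspeed 164.8 kt

Leg 1: track=318.5°, groundspeed=165.1 kt
Leg 2: track=106.1°, groundspeed=189.9 kt
Leg 3: track=315.8°, groundspeed=164.8 kt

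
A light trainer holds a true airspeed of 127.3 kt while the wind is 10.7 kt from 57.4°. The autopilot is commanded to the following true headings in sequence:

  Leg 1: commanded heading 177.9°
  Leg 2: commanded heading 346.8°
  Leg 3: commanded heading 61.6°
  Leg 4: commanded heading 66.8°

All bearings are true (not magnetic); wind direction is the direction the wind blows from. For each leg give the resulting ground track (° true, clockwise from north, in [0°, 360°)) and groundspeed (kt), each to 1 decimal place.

Leg 1: track=181.9°, groundspeed=133.1 kt
Leg 2: track=342.1°, groundspeed=124.2 kt
Leg 3: track=62.0°, groundspeed=116.6 kt
Leg 4: track=67.7°, groundspeed=116.8 kt

Leg 1: heading 177.9°; drift +4.0° → track 181.9°, groundspeed 133.1 kt
Leg 2: heading 346.8°; drift -4.7° → track 342.1°, groundspeed 124.2 kt
Leg 3: heading 61.6°; drift +0.4° → track 62.0°, groundspeed 116.6 kt
Leg 4: heading 66.8°; drift +0.9° → track 67.7°, groundspeed 116.8 kt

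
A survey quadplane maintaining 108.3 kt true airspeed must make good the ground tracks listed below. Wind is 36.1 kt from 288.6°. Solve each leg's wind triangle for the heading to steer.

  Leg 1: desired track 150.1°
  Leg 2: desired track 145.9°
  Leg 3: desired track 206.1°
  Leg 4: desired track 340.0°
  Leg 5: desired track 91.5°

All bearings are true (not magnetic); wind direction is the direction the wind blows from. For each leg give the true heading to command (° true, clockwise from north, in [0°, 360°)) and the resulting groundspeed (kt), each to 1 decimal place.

Leg 1: heading=162.9°, groundspeed=132.7 kt
Leg 2: heading=157.6°, groundspeed=134.8 kt
Leg 3: heading=225.4°, groundspeed=97.5 kt
Leg 4: heading=324.9°, groundspeed=82.0 kt
Leg 5: heading=85.9°, groundspeed=142.3 kt

Leg 1: desired track 150.1°; wind correction +12.8° → command heading 162.9°, groundspeed 132.7 kt
Leg 2: desired track 145.9°; wind correction +11.7° → command heading 157.6°, groundspeed 134.8 kt
Leg 3: desired track 206.1°; wind correction +19.3° → command heading 225.4°, groundspeed 97.5 kt
Leg 4: desired track 340.0°; wind correction -15.1° → command heading 324.9°, groundspeed 82.0 kt
Leg 5: desired track 91.5°; wind correction -5.6° → command heading 85.9°, groundspeed 142.3 kt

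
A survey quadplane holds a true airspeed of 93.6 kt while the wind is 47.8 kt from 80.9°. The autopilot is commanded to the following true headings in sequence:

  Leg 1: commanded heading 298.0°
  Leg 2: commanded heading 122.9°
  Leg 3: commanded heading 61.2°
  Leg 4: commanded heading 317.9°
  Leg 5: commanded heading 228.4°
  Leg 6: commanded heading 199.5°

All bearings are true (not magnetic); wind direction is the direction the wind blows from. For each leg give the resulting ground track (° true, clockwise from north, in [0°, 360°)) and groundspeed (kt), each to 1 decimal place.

Leg 1: track=285.7°, groundspeed=134.8 kt
Leg 2: track=151.7°, groundspeed=66.3 kt
Leg 3: track=42.9°, groundspeed=51.2 kt
Leg 4: track=299.4°, groundspeed=126.2 kt
Leg 5: track=239.3°, groundspeed=136.4 kt
Leg 6: track=219.3°, groundspeed=123.8 kt

Leg 1: heading 298.0°; drift -12.3° → track 285.7°, groundspeed 134.8 kt
Leg 2: heading 122.9°; drift +28.8° → track 151.7°, groundspeed 66.3 kt
Leg 3: heading 61.2°; drift -18.3° → track 42.9°, groundspeed 51.2 kt
Leg 4: heading 317.9°; drift -18.5° → track 299.4°, groundspeed 126.2 kt
Leg 5: heading 228.4°; drift +10.9° → track 239.3°, groundspeed 136.4 kt
Leg 6: heading 199.5°; drift +19.8° → track 219.3°, groundspeed 123.8 kt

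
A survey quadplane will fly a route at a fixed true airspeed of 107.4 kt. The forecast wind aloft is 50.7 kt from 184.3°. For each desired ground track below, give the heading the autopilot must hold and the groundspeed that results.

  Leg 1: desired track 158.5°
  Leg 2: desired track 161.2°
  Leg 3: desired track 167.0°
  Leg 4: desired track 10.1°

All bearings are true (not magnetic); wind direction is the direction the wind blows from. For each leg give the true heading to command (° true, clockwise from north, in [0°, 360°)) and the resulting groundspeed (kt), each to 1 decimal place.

Leg 1: desired track 158.5°; wind correction +11.9° → command heading 170.4°, groundspeed 59.5 kt
Leg 2: desired track 161.2°; wind correction +10.7° → command heading 171.9°, groundspeed 58.9 kt
Leg 3: desired track 167.0°; wind correction +8.1° → command heading 175.1°, groundspeed 57.9 kt
Leg 4: desired track 10.1°; wind correction +2.7° → command heading 12.8°, groundspeed 157.7 kt

Leg 1: heading=170.4°, groundspeed=59.5 kt
Leg 2: heading=171.9°, groundspeed=58.9 kt
Leg 3: heading=175.1°, groundspeed=57.9 kt
Leg 4: heading=12.8°, groundspeed=157.7 kt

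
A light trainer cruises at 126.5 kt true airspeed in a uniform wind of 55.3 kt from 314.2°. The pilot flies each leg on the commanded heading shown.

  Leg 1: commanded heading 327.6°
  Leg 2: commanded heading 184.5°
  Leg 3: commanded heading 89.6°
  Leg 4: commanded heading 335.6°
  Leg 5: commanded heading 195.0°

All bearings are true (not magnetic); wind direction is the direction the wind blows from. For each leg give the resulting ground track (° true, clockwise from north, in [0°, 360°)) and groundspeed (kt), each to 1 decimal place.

Leg 1: track=337.6°, groundspeed=73.8 kt
Leg 2: track=169.8°, groundspeed=167.3 kt
Leg 3: track=102.8°, groundspeed=170.4 kt
Leg 4: track=350.7°, groundspeed=77.7 kt
Leg 5: track=177.5°, groundspeed=160.9 kt

Leg 1: heading 327.6°; drift +10.0° → track 337.6°, groundspeed 73.8 kt
Leg 2: heading 184.5°; drift -14.7° → track 169.8°, groundspeed 167.3 kt
Leg 3: heading 89.6°; drift +13.2° → track 102.8°, groundspeed 170.4 kt
Leg 4: heading 335.6°; drift +15.1° → track 350.7°, groundspeed 77.7 kt
Leg 5: heading 195.0°; drift -17.5° → track 177.5°, groundspeed 160.9 kt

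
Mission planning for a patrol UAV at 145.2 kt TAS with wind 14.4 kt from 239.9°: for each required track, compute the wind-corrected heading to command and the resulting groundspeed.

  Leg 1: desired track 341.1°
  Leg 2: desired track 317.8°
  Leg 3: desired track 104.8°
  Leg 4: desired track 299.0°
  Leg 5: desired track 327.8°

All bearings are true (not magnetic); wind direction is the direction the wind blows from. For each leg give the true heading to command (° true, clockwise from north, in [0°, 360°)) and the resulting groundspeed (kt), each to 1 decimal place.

Leg 1: heading=335.5°, groundspeed=147.3 kt
Leg 2: heading=312.2°, groundspeed=141.5 kt
Leg 3: heading=108.8°, groundspeed=155.0 kt
Leg 4: heading=294.1°, groundspeed=137.3 kt
Leg 5: heading=322.1°, groundspeed=144.0 kt

Leg 1: desired track 341.1°; wind correction -5.6° → command heading 335.5°, groundspeed 147.3 kt
Leg 2: desired track 317.8°; wind correction -5.6° → command heading 312.2°, groundspeed 141.5 kt
Leg 3: desired track 104.8°; wind correction +4.0° → command heading 108.8°, groundspeed 155.0 kt
Leg 4: desired track 299.0°; wind correction -4.9° → command heading 294.1°, groundspeed 137.3 kt
Leg 5: desired track 327.8°; wind correction -5.7° → command heading 322.1°, groundspeed 144.0 kt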